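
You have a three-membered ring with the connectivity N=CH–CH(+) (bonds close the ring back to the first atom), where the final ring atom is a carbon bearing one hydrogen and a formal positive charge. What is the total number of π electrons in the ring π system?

The p orbitals form a continuous loop: each doubly-bonded ring atom is sp² with one p-orbital electron; each sp² =N– keeps its lone pair in-plane and puts one electron into the π system; the carbocation has an empty p orbital. The ring is fully conjugated.
Tallying contributions gives 1 × 2 = 2 from the double-bond unit + 0 from the CH(+) atom = 2.

2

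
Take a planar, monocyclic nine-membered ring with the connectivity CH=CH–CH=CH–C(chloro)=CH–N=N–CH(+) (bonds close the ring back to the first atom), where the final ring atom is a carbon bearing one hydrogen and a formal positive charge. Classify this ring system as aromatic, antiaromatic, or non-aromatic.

Antiaromatic

The p orbitals form a continuous loop: the double-bond atoms are sp², each contributing one p electron; each sp² =N– keeps its lone pair in-plane and puts one electron into the π system; the carbocation has an empty p orbital. The ring is fully conjugated.
Adding the contributions, 4 × 2 = 8 from the double-bond units + 0 from the CH(+) atom = 8.
A 4n π count (8, n = 2) in a planar conjugated ring means antiaromatic.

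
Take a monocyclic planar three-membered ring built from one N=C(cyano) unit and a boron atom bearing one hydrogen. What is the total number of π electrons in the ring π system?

2

Every ring atom contributes a p orbital perpendicular to the ring (every atom in a ring double bond is sp² and brings one electron to the p orbital; each =N– nitrogen is pyridine-type (lone pair in the sp² plane, one electron in the p orbital); the boron has an empty p orbital), so the π system is cyclic and fully conjugated.
Counting π electrons: 1 × 2 = 2 from the double-bond unit + 0 from the BH atom = 2.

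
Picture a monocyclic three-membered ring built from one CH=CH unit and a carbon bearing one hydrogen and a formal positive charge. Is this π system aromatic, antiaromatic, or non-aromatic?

Every ring atom contributes a p orbital perpendicular to the ring (every atom in a ring double bond is sp² and brings one electron to the p orbital; the carbocation has an empty p orbital), so the π system is cyclic and fully conjugated.
Adding the contributions, 1 × 2 = 2 from the double-bond unit + 0 from the CH(+) atom = 2.
That gives a 4n+2 count (2, n = 0).
(This ring is the cyclopropenyl cation.)

Aromatic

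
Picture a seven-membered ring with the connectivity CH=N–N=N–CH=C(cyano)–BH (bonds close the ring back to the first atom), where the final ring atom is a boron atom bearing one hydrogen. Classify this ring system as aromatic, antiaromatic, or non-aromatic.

Check conjugation: each doubly-bonded ring atom is sp² with one p-orbital electron; each =N– nitrogen is pyridine-type (lone pair in the sp² plane, one electron in the p orbital); the boron has an empty p orbital — every position has a p orbital, so the cyclic π system is continuous.
Counting π electrons: 3 × 2 = 6 from the double-bond units + 0 from the BH atom = 6.
6 = 4(1) + 2, which satisfies Hückel's 4n+2 rule.

Aromatic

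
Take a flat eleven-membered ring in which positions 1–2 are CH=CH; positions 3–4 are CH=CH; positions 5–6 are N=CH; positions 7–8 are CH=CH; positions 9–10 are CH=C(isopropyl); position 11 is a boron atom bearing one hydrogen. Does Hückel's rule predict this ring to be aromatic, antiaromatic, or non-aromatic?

All ring atoms are sp² and supply a p orbital to the ring (every atom in a ring double bond is sp² and brings one electron to the p orbital; each sp² =N– keeps its lone pair in-plane and puts one electron into the π system; the boron has an empty p orbital); the conjugation is uninterrupted.
Counting π electrons: 5 × 2 = 10 from the double-bond units + 0 from the BH atom = 10.
With 10 π electrons (n = 2), the Hückel 4n+2 condition holds.

Aromatic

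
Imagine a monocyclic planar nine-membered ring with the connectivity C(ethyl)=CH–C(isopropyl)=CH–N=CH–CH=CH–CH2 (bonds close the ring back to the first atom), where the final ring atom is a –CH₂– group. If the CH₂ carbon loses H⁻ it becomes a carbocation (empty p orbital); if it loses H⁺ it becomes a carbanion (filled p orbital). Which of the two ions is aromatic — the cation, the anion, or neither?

Both ions have a continuous loop of p orbitals — each ring atom is sp².
Cation: 4 × 2 + 0 = 8 π electrons → 4(2), antiaromatic.
Anion: 4 × 2 + 2 = 10 π electrons → 4(2)+2, aromatic.

The anion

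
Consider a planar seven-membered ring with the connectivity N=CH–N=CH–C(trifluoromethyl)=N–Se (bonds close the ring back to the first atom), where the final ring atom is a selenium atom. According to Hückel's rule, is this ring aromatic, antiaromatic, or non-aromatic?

All ring atoms are sp² and supply a p orbital to the ring (every atom in a ring double bond is sp² and brings one electron to the p orbital; each sp² =N– keeps its lone pair in-plane and puts one electron into the π system; the selenium donates one lone pair from its p orbital); the conjugation is uninterrupted.
Counting π electrons: 3 × 2 = 6 from the double-bond units + 2 from the Se atom = 8.
A 4n π count (8, n = 2) in a planar conjugated ring means antiaromatic.

Antiaromatic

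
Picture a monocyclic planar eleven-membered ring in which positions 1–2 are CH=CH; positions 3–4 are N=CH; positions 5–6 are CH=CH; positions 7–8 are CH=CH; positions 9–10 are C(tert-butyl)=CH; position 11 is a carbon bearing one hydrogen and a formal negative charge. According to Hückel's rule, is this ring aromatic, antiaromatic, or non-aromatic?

The p orbitals form a continuous loop: every atom in a ring double bond is sp² and brings one electron to the p orbital; each sp² =N– keeps its lone pair in-plane and puts one electron into the π system; the carbanion's lone pair occupies the p orbital. The ring is fully conjugated.
Counting π electrons: 5 × 2 = 10 from the double-bond units + 2 from the CH(-) atom = 12.
With 12 = 4·3 π electrons, Hückel's rule classifies the planar ring as antiaromatic.

Antiaromatic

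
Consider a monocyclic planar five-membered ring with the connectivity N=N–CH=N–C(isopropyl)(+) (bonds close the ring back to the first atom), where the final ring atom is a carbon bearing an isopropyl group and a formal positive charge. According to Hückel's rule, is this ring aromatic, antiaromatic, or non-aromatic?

All ring atoms are sp² and supply a p orbital to the ring (each doubly-bonded ring atom is sp² with one p-orbital electron; each sp² =N– keeps its lone pair in-plane and puts one electron into the π system; the carbocation has an empty p orbital); the conjugation is uninterrupted.
Counting π electrons: 2 × 2 = 4 from the double-bond units + 0 from the C(isopropyl)(+) atom = 4.
4 is a 4n count (n = 1), so the planar conjugated ring is antiaromatic.

Antiaromatic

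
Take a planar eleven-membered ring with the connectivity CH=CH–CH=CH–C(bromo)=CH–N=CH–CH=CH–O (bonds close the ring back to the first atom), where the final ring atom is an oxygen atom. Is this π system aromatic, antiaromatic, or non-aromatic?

Antiaromatic

All ring atoms are sp² and supply a p orbital to the ring (every atom in a ring double bond is sp² and brings one electron to the p orbital; each =N– nitrogen is pyridine-type (lone pair in the sp² plane, one electron in the p orbital); the oxygen donates one lone pair from its p orbital); the conjugation is uninterrupted.
Counting π electrons: 5 × 2 = 10 from the double-bond units + 2 from the O atom = 12.
12 = 4(3); a planar, fully conjugated 4n system is antiaromatic.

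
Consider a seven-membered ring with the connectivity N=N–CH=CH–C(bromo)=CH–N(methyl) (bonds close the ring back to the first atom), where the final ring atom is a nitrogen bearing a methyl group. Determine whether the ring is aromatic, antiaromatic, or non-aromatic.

Antiaromatic

Every ring atom contributes a p orbital perpendicular to the ring (every atom in a ring double bond is sp² and brings one electron to the p orbital; the doubly-bonded nitrogens are pyridine-type — their lone pairs lie in the ring plane, leaving one electron in the p orbital; the pyrrole-type nitrogen donates its lone pair from the p orbital), so the π system is cyclic and fully conjugated.
π-electron count: 3 × 2 = 6 from the double-bond units + 2 from the N(methyl) atom = 8.
A 4n π count (8, n = 2) in a planar conjugated ring means antiaromatic.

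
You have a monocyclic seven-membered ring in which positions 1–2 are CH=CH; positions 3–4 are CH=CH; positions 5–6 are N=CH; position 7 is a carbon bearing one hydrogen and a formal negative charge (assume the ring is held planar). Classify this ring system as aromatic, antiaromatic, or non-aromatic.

Antiaromatic

The p orbitals form a continuous loop: the double-bond atoms are sp², each contributing one p electron; each =N– nitrogen is pyridine-type (lone pair in the sp² plane, one electron in the p orbital); the carbanion's lone pair occupies the p orbital. The ring is fully conjugated.
Tallying contributions gives 3 × 2 = 6 from the double-bond units + 2 from the CH(-) atom = 8.
A 4n π count (8, n = 2) in a planar conjugated ring means antiaromatic.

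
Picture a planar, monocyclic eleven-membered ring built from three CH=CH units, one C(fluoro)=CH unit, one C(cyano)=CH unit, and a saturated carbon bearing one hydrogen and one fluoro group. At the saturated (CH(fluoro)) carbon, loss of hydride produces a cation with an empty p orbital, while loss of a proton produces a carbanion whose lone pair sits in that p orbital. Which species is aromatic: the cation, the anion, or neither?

The cation

In both ions every ring atom is sp² and contributes a p orbital, so both rings are fully conjugated.
Cation: 5 × 2 + 0 = 10 π electrons → 4(2)+2, aromatic.
Anion: 5 × 2 + 2 = 12 π electrons → 4(3), antiaromatic.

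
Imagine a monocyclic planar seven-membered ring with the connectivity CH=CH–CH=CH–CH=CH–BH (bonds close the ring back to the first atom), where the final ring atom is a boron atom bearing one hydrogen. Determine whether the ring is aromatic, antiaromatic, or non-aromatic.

All ring atoms are sp² and supply a p orbital to the ring (the double-bond atoms are sp², each contributing one p electron; the boron has an empty p orbital); the conjugation is uninterrupted.
Adding the contributions, 3 × 2 = 6 from the double-bond units + 0 from the BH atom = 6.
That gives a 4n+2 count (6, n = 1).

Aromatic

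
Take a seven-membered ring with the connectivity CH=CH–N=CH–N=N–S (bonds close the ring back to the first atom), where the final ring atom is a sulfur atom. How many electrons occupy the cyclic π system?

8

Check conjugation: each doubly-bonded ring atom is sp² with one p-orbital electron; each sp² =N– keeps its lone pair in-plane and puts one electron into the π system; the sulfur donates one lone pair from its p orbital — every position has a p orbital, so the cyclic π system is continuous.
π-electron count: 3 × 2 = 6 from the double-bond units + 2 from the S atom = 8.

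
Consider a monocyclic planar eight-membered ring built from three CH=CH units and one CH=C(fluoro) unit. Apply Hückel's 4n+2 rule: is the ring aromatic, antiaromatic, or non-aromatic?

Antiaromatic

Check conjugation: the double-bond atoms are sp², each contributing one p electron — every position has a p orbital, so the cyclic π system is continuous.
π-electron count: 4 × 2 = 8 from the 4 double-bond units.
With 8 = 4·2 π electrons, Hückel's rule classifies the planar ring as antiaromatic.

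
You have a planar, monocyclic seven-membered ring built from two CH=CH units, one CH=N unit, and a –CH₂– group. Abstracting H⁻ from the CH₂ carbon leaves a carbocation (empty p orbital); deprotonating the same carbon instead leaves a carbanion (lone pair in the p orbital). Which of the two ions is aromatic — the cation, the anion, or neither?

Once that carbon is sp², every ring atom has a p orbital and both ions are fully conjugated.
Cation: 3 × 2 + 0 = 6 π electrons → 4(1)+2, aromatic.
Anion: 3 × 2 + 2 = 8 π electrons → 4(2), antiaromatic.

The cation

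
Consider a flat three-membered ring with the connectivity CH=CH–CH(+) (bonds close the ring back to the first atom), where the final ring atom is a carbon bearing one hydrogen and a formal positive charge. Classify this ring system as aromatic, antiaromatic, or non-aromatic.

Aromatic

The p orbitals form a continuous loop: every atom in a ring double bond is sp² and brings one electron to the p orbital; the carbocation has an empty p orbital. The ring is fully conjugated.
π-electron count: 1 × 2 = 2 from the double-bond unit + 0 from the CH(+) atom = 2.
That gives a 4n+2 count (2, n = 0).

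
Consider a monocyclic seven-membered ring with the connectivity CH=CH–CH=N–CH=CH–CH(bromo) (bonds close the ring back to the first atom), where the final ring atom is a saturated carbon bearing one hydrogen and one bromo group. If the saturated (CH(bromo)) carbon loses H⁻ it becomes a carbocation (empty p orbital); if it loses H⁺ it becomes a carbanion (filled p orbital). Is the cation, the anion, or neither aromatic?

In either ion the ring is fully conjugated: every atom, including the new sp² carbon, supplies a p orbital.
Cation: 3 × 2 + 0 = 6 π electrons → 4(1)+2, aromatic.
Anion: 3 × 2 + 2 = 8 π electrons → 4(2), antiaromatic.

The cation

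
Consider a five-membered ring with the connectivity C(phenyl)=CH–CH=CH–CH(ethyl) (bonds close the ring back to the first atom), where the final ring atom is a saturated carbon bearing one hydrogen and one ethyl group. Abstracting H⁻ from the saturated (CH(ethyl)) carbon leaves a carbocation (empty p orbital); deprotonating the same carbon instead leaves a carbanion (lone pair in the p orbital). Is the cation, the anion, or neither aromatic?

The anion

Once that carbon is sp², every ring atom has a p orbital and both ions are fully conjugated.
Cation: 2 × 2 + 0 = 4 π electrons → 4(1), antiaromatic.
Anion: 2 × 2 + 2 = 6 π electrons → 4(1)+2, aromatic.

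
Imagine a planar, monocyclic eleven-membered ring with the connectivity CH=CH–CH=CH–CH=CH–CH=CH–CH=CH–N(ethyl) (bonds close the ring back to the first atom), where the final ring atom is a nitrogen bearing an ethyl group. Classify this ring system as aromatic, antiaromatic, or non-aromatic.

Every ring atom contributes a p orbital perpendicular to the ring (every atom in a ring double bond is sp² and brings one electron to the p orbital; the pyrrole-type nitrogen donates its lone pair from the p orbital), so the π system is cyclic and fully conjugated.
Adding the contributions, 5 × 2 = 10 from the double-bond units + 2 from the N(ethyl) atom = 12.
12 = 4(3); a planar, fully conjugated 4n system is antiaromatic.

Antiaromatic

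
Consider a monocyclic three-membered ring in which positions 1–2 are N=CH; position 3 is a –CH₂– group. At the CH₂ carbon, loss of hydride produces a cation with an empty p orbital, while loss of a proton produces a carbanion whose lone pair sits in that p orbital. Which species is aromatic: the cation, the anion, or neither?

Once that carbon is sp², every ring atom has a p orbital and both ions are fully conjugated.
Cation: 1 × 2 + 0 = 2 π electrons → 4(0)+2, aromatic.
Anion: 1 × 2 + 2 = 4 π electrons → 4(1), antiaromatic.

The cation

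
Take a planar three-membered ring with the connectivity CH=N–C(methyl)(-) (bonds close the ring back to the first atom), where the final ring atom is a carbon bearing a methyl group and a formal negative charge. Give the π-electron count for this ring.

The p orbitals form a continuous loop: each doubly-bonded ring atom is sp² with one p-orbital electron; each sp² =N– keeps its lone pair in-plane and puts one electron into the π system; the carbanion's lone pair occupies the p orbital. The ring is fully conjugated.
Counting π electrons: 1 × 2 = 2 from the double-bond unit + 2 from the C(methyl)(-) atom = 4.

4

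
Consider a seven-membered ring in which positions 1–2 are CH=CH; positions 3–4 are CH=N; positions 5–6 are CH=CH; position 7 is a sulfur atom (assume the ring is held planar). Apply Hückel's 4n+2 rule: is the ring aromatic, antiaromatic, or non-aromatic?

Every ring atom contributes a p orbital perpendicular to the ring (every atom in a ring double bond is sp² and brings one electron to the p orbital; the doubly-bonded nitrogens are pyridine-type — their lone pairs lie in the ring plane, leaving one electron in the p orbital; the sulfur donates one lone pair from its p orbital), so the π system is cyclic and fully conjugated.
Adding the contributions, 3 × 2 = 6 from the double-bond units + 2 from the S atom = 8.
A 4n π count (8, n = 2) in a planar conjugated ring means antiaromatic.

Antiaromatic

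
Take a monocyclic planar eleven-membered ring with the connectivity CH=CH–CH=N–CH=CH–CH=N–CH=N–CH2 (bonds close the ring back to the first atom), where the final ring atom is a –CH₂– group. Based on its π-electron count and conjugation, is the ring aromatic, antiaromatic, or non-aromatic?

The CH2 position has four σ bonds — the tetrahedral CH₂ carbon is sp³ and has no p orbital in the ring π system — so the cyclic conjugation is interrupted.
Hückel's rule only applies to fully conjugated rings, so this one is simply non-aromatic.

Non-aromatic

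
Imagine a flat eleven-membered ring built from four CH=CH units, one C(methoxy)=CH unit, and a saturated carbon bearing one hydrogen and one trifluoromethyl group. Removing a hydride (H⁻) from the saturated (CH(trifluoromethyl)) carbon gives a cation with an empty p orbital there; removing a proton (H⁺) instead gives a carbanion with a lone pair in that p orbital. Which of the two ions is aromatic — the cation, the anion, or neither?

The cation

In either ion the ring is fully conjugated: every atom, including the new sp² carbon, supplies a p orbital.
Cation: 5 × 2 + 0 = 10 π electrons → 4(2)+2, aromatic.
Anion: 5 × 2 + 2 = 12 π electrons → 4(3), antiaromatic.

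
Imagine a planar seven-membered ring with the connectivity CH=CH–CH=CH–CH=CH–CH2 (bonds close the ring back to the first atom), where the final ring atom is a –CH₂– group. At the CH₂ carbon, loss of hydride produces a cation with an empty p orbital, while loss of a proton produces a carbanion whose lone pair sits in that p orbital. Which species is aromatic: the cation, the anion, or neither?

The cation

Both ions have a continuous loop of p orbitals — each ring atom is sp².
Cation: 3 × 2 + 0 = 6 π electrons → 4(1)+2, aromatic.
Anion: 3 × 2 + 2 = 8 π electrons → 4(2), antiaromatic.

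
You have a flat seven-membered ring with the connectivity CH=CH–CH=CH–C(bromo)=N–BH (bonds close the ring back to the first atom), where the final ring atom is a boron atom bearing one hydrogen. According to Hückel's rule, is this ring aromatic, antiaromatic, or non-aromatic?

Check conjugation: each doubly-bonded ring atom is sp² with one p-orbital electron; each =N– nitrogen is pyridine-type (lone pair in the sp² plane, one electron in the p orbital); the boron has an empty p orbital — every position has a p orbital, so the cyclic π system is continuous.
Tallying contributions gives 3 × 2 = 6 from the double-bond units + 0 from the BH atom = 6.
That gives a 4n+2 count (6, n = 1).

Aromatic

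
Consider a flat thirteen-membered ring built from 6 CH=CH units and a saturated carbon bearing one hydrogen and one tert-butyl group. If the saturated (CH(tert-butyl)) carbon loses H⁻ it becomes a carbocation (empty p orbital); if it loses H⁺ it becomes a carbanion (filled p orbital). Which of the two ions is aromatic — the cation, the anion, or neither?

The anion

Once that carbon is sp², every ring atom has a p orbital and both ions are fully conjugated.
Cation: 6 × 2 + 0 = 12 π electrons → 4(3), antiaromatic.
Anion: 6 × 2 + 2 = 14 π electrons → 4(3)+2, aromatic.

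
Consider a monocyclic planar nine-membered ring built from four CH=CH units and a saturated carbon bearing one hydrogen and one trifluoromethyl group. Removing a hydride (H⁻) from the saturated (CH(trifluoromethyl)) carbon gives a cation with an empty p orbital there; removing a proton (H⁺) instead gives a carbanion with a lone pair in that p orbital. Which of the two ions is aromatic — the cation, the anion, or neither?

The anion

Both ions have a continuous loop of p orbitals — each ring atom is sp².
Cation: 4 × 2 + 0 = 8 π electrons → 4(2), antiaromatic.
Anion: 4 × 2 + 2 = 10 π electrons → 4(2)+2, aromatic.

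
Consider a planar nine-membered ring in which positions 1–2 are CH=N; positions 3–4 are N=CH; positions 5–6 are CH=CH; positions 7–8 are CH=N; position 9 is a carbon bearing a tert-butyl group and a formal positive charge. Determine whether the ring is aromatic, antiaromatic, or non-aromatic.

Antiaromatic

Check conjugation: every atom in a ring double bond is sp² and brings one electron to the p orbital; the doubly-bonded nitrogens are pyridine-type — their lone pairs lie in the ring plane, leaving one electron in the p orbital; the carbocation has an empty p orbital — every position has a p orbital, so the cyclic π system is continuous.
Tallying contributions gives 4 × 2 = 8 from the double-bond units + 0 from the C(tert-butyl)(+) atom = 8.
8 is a 4n count (n = 2), so the planar conjugated ring is antiaromatic.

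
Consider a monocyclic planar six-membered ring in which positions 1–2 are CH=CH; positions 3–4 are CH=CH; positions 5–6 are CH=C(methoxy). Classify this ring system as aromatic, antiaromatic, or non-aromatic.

Aromatic

All ring atoms are sp² and supply a p orbital to the ring (every atom in a ring double bond is sp² and brings one electron to the p orbital); the conjugation is uninterrupted.
Counting π electrons: 3 × 2 = 6 from the 3 double-bond units.
Since 6 = 4·1 + 2, the ring meets the 4n+2 criterion.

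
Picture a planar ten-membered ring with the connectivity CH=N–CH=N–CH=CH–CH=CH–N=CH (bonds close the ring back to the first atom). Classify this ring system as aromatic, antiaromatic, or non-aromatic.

Aromatic

All ring atoms are sp² and supply a p orbital to the ring (each doubly-bonded ring atom is sp² with one p-orbital electron; the doubly-bonded nitrogens are pyridine-type — their lone pairs lie in the ring plane, leaving one electron in the p orbital); the conjugation is uninterrupted.
Adding the contributions, 5 × 2 = 10 from the 5 double-bond units.
10 = 4(2) + 2, which satisfies Hückel's 4n+2 rule.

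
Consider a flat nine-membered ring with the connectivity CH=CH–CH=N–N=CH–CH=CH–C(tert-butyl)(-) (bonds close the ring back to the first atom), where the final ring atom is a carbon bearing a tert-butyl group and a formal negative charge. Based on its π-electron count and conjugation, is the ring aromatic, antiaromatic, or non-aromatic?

The p orbitals form a continuous loop: the double-bond atoms are sp², each contributing one p electron; the doubly-bonded nitrogens are pyridine-type — their lone pairs lie in the ring plane, leaving one electron in the p orbital; the carbanion's lone pair occupies the p orbital. The ring is fully conjugated.
Counting π electrons: 4 × 2 = 8 from the double-bond units + 2 from the C(tert-butyl)(-) atom = 10.
Since 10 = 4·2 + 2, the ring meets the 4n+2 criterion.

Aromatic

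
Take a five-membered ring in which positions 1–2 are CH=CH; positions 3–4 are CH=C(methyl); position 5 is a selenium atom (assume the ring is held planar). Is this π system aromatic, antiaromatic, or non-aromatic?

The p orbitals form a continuous loop: the double-bond atoms are sp², each contributing one p electron; the selenium donates one lone pair from its p orbital. The ring is fully conjugated.
Counting π electrons: 2 × 2 = 4 from the double-bond units + 2 from the Se atom = 6.
6 = 4(1) + 2, which satisfies Hückel's 4n+2 rule.

Aromatic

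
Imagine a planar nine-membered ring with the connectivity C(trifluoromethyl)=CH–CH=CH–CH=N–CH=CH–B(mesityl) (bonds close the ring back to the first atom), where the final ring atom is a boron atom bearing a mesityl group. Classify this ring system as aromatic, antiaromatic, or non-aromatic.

Every ring atom contributes a p orbital perpendicular to the ring (each doubly-bonded ring atom is sp² with one p-orbital electron; the doubly-bonded nitrogens are pyridine-type — their lone pairs lie in the ring plane, leaving one electron in the p orbital; the boron has an empty p orbital), so the π system is cyclic and fully conjugated.
Counting π electrons: 4 × 2 = 8 from the double-bond units + 0 from the B(mesityl) atom = 8.
8 is a 4n count (n = 2), so the planar conjugated ring is antiaromatic.

Antiaromatic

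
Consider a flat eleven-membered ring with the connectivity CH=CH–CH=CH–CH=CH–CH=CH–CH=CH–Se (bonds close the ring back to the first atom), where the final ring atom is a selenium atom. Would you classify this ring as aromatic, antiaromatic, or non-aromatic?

Check conjugation: each doubly-bonded ring atom is sp² with one p-orbital electron; the selenium donates one lone pair from its p orbital — every position has a p orbital, so the cyclic π system is continuous.
Counting π electrons: 5 × 2 = 10 from the double-bond units + 2 from the Se atom = 12.
A 4n π count (12, n = 3) in a planar conjugated ring means antiaromatic.

Antiaromatic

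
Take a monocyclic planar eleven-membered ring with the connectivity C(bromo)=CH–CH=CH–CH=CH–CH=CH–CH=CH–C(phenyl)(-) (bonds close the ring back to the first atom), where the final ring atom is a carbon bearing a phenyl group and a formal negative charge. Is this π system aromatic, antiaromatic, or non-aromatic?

Antiaromatic

The p orbitals form a continuous loop: the double-bond atoms are sp², each contributing one p electron; the carbanion's lone pair occupies the p orbital. The ring is fully conjugated.
Tallying contributions gives 5 × 2 = 10 from the double-bond units + 2 from the C(phenyl)(-) atom = 12.
With 12 = 4·3 π electrons, Hückel's rule classifies the planar ring as antiaromatic.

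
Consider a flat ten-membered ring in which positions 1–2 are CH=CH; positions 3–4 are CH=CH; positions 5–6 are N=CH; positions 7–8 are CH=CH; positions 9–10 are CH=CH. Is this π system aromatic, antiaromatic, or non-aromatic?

Aromatic

Check conjugation: each doubly-bonded ring atom is sp² with one p-orbital electron; the doubly-bonded nitrogens are pyridine-type — their lone pairs lie in the ring plane, leaving one electron in the p orbital — every position has a p orbital, so the cyclic π system is continuous.
Adding the contributions, 5 × 2 = 10 from the 5 double-bond units.
Since 10 = 4·2 + 2, the ring meets the 4n+2 criterion.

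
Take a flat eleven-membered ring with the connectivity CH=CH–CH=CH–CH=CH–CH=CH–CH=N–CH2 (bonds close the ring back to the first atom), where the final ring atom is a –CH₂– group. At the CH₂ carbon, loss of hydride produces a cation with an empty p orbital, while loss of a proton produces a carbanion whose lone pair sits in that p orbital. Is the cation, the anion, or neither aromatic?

Once that carbon is sp², every ring atom has a p orbital and both ions are fully conjugated.
Cation: 5 × 2 + 0 = 10 π electrons → 4(2)+2, aromatic.
Anion: 5 × 2 + 2 = 12 π electrons → 4(3), antiaromatic.

The cation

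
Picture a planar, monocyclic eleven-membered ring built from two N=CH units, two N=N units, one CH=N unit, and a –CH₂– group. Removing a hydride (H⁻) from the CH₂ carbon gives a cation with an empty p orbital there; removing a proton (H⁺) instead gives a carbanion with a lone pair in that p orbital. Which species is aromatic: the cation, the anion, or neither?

The cation

Once that carbon is sp², every ring atom has a p orbital and both ions are fully conjugated.
Cation: 5 × 2 + 0 = 10 π electrons → 4(2)+2, aromatic.
Anion: 5 × 2 + 2 = 12 π electrons → 4(3), antiaromatic.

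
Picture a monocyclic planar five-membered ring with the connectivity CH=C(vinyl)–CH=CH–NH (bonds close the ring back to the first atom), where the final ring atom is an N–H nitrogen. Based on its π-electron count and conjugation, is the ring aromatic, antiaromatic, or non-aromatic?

Check conjugation: each doubly-bonded ring atom is sp² with one p-orbital electron; the pyrrole-type nitrogen donates its lone pair from the p orbital — every position has a p orbital, so the cyclic π system is continuous.
π-electron count: 2 × 2 = 4 from the double-bond units + 2 from the NH atom = 6.
6 = 4(1) + 2, which satisfies Hückel's 4n+2 rule.

Aromatic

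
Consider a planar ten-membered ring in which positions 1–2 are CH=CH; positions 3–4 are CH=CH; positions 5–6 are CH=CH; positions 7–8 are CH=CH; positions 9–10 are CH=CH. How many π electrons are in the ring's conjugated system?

Check conjugation: every atom in a ring double bond is sp² and brings one electron to the p orbital — every position has a p orbital, so the cyclic π system is continuous.
π-electron count: 5 × 2 = 10 from the 5 double-bond units.

10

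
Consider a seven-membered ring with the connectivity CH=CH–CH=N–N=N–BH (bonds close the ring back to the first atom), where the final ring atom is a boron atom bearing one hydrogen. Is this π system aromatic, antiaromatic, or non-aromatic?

Aromatic

Every ring atom contributes a p orbital perpendicular to the ring (the double-bond atoms are sp², each contributing one p electron; the doubly-bonded nitrogens are pyridine-type — their lone pairs lie in the ring plane, leaving one electron in the p orbital; the boron has an empty p orbital), so the π system is cyclic and fully conjugated.
Counting π electrons: 3 × 2 = 6 from the double-bond units + 0 from the BH atom = 6.
Since 6 = 4·1 + 2, the ring meets the 4n+2 criterion.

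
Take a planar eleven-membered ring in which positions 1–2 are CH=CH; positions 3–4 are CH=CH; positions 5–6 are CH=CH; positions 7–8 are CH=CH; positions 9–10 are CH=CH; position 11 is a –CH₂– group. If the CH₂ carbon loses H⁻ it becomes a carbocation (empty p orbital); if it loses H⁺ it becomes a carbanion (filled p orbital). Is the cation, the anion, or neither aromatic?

Both ions have a continuous loop of p orbitals — each ring atom is sp².
Cation: 5 × 2 + 0 = 10 π electrons → 4(2)+2, aromatic.
Anion: 5 × 2 + 2 = 12 π electrons → 4(3), antiaromatic.

The cation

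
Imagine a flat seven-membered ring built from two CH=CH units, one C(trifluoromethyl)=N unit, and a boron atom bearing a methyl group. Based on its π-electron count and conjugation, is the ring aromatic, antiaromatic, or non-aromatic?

Aromatic

Every ring atom contributes a p orbital perpendicular to the ring (every atom in a ring double bond is sp² and brings one electron to the p orbital; each sp² =N– keeps its lone pair in-plane and puts one electron into the π system; the boron has an empty p orbital), so the π system is cyclic and fully conjugated.
Counting π electrons: 3 × 2 = 6 from the double-bond units + 0 from the B(methyl) atom = 6.
Since 6 = 4·1 + 2, the ring meets the 4n+2 criterion.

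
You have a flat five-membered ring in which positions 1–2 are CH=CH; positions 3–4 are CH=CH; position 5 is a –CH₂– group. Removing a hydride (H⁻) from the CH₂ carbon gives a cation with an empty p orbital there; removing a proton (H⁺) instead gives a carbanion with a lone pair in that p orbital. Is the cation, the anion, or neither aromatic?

In either ion the ring is fully conjugated: every atom, including the new sp² carbon, supplies a p orbital.
Cation: 2 × 2 + 0 = 4 π electrons → 4(1), antiaromatic.
Anion: 2 × 2 + 2 = 6 π electrons → 4(1)+2, aromatic.

The anion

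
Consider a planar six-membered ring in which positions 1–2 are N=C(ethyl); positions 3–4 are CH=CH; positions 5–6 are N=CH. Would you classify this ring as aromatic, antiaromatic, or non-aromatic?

Check conjugation: every atom in a ring double bond is sp² and brings one electron to the p orbital; each =N– nitrogen is pyridine-type (lone pair in the sp² plane, one electron in the p orbital) — every position has a p orbital, so the cyclic π system is continuous.
π-electron count: 3 × 2 = 6 from the 3 double-bond units.
That gives a 4n+2 count (6, n = 1).

Aromatic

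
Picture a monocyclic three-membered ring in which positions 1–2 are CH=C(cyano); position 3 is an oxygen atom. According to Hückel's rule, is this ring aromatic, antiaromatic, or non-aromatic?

The p orbitals form a continuous loop: the double-bond atoms are sp², each contributing one p electron; the oxygen donates one lone pair from its p orbital. The ring is fully conjugated.
Counting π electrons: 1 × 2 = 2 from the double-bond unit + 2 from the O atom = 4.
With 4 = 4·1 π electrons, Hückel's rule classifies the planar ring as antiaromatic.

Antiaromatic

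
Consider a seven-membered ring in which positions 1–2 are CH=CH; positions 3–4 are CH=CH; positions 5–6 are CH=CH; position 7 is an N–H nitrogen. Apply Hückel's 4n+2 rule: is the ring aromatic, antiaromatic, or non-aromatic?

Every ring atom contributes a p orbital perpendicular to the ring (each doubly-bonded ring atom is sp² with one p-orbital electron; the pyrrole-type nitrogen donates its lone pair from the p orbital), so the π system is cyclic and fully conjugated.
Tallying contributions gives 3 × 2 = 6 from the double-bond units + 2 from the NH atom = 8.
With 8 = 4·2 π electrons, Hückel's rule classifies the planar ring as antiaromatic.

Antiaromatic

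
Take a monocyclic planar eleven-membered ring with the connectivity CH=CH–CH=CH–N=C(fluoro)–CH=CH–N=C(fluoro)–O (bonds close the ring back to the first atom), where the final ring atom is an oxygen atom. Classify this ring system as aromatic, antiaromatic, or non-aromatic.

Antiaromatic

The p orbitals form a continuous loop: each doubly-bonded ring atom is sp² with one p-orbital electron; each sp² =N– keeps its lone pair in-plane and puts one electron into the π system; the oxygen donates one lone pair from its p orbital. The ring is fully conjugated.
Adding the contributions, 5 × 2 = 10 from the double-bond units + 2 from the O atom = 12.
12 = 4(3); a planar, fully conjugated 4n system is antiaromatic.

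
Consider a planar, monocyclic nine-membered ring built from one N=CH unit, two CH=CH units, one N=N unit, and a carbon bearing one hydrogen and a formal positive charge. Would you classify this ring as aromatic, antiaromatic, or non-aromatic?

Check conjugation: every atom in a ring double bond is sp² and brings one electron to the p orbital; the doubly-bonded nitrogens are pyridine-type — their lone pairs lie in the ring plane, leaving one electron in the p orbital; the carbocation has an empty p orbital — every position has a p orbital, so the cyclic π system is continuous.
π-electron count: 4 × 2 = 8 from the double-bond units + 0 from the CH(+) atom = 8.
With 8 = 4·2 π electrons, Hückel's rule classifies the planar ring as antiaromatic.

Antiaromatic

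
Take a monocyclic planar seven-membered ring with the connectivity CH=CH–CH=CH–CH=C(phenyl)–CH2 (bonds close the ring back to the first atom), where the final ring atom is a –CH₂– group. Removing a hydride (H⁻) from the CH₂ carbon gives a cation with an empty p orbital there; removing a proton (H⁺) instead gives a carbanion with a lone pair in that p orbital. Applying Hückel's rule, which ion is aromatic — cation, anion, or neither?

In either ion the ring is fully conjugated: every atom, including the new sp² carbon, supplies a p orbital.
Cation: 3 × 2 + 0 = 6 π electrons → 4(1)+2, aromatic.
Anion: 3 × 2 + 2 = 8 π electrons → 4(2), antiaromatic.

The cation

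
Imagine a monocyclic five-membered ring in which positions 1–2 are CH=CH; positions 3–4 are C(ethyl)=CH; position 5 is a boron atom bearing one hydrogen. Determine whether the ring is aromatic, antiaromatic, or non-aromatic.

Check conjugation: the double-bond atoms are sp², each contributing one p electron; the boron has an empty p orbital — every position has a p orbital, so the cyclic π system is continuous.
Counting π electrons: 2 × 2 = 4 from the double-bond units + 0 from the BH atom = 4.
A 4n π count (4, n = 1) in a planar conjugated ring means antiaromatic.

Antiaromatic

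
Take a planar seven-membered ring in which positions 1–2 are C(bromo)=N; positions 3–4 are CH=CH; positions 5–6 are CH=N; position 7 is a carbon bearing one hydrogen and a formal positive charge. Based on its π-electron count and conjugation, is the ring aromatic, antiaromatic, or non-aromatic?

Aromatic

Check conjugation: each doubly-bonded ring atom is sp² with one p-orbital electron; the doubly-bonded nitrogens are pyridine-type — their lone pairs lie in the ring plane, leaving one electron in the p orbital; the carbocation has an empty p orbital — every position has a p orbital, so the cyclic π system is continuous.
π-electron count: 3 × 2 = 6 from the double-bond units + 0 from the CH(+) atom = 6.
With 6 π electrons (n = 1), the Hückel 4n+2 condition holds.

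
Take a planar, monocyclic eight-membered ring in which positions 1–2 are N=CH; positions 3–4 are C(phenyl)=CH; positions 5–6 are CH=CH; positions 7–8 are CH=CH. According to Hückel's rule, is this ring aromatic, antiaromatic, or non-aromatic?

Antiaromatic

The p orbitals form a continuous loop: every atom in a ring double bond is sp² and brings one electron to the p orbital; each sp² =N– keeps its lone pair in-plane and puts one electron into the π system. The ring is fully conjugated.
Tallying contributions gives 4 × 2 = 8 from the 4 double-bond units.
8 = 4(2); a planar, fully conjugated 4n system is antiaromatic.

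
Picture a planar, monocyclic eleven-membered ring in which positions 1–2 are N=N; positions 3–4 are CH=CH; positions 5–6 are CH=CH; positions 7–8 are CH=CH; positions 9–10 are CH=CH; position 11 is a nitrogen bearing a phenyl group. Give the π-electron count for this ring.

12

Check conjugation: each doubly-bonded ring atom is sp² with one p-orbital electron; each sp² =N– keeps its lone pair in-plane and puts one electron into the π system; the pyrrole-type nitrogen donates its lone pair from the p orbital — every position has a p orbital, so the cyclic π system is continuous.
Counting π electrons: 5 × 2 = 10 from the double-bond units + 2 from the N(phenyl) atom = 12.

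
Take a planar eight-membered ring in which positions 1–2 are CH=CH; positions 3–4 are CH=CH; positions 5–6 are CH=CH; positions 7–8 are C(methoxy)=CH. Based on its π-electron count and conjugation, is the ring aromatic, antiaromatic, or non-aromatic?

All ring atoms are sp² and supply a p orbital to the ring (the double-bond atoms are sp², each contributing one p electron); the conjugation is uninterrupted.
Tallying contributions gives 4 × 2 = 8 from the 4 double-bond units.
8 = 4(2); a planar, fully conjugated 4n system is antiaromatic.

Antiaromatic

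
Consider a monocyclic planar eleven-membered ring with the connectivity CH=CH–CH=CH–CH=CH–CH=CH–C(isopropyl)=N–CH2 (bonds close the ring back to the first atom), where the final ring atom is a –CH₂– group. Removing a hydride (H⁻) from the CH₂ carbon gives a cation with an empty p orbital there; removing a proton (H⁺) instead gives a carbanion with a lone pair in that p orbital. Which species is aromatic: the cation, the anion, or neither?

The cation

In either ion the ring is fully conjugated: every atom, including the new sp² carbon, supplies a p orbital.
Cation: 5 × 2 + 0 = 10 π electrons → 4(2)+2, aromatic.
Anion: 5 × 2 + 2 = 12 π electrons → 4(3), antiaromatic.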